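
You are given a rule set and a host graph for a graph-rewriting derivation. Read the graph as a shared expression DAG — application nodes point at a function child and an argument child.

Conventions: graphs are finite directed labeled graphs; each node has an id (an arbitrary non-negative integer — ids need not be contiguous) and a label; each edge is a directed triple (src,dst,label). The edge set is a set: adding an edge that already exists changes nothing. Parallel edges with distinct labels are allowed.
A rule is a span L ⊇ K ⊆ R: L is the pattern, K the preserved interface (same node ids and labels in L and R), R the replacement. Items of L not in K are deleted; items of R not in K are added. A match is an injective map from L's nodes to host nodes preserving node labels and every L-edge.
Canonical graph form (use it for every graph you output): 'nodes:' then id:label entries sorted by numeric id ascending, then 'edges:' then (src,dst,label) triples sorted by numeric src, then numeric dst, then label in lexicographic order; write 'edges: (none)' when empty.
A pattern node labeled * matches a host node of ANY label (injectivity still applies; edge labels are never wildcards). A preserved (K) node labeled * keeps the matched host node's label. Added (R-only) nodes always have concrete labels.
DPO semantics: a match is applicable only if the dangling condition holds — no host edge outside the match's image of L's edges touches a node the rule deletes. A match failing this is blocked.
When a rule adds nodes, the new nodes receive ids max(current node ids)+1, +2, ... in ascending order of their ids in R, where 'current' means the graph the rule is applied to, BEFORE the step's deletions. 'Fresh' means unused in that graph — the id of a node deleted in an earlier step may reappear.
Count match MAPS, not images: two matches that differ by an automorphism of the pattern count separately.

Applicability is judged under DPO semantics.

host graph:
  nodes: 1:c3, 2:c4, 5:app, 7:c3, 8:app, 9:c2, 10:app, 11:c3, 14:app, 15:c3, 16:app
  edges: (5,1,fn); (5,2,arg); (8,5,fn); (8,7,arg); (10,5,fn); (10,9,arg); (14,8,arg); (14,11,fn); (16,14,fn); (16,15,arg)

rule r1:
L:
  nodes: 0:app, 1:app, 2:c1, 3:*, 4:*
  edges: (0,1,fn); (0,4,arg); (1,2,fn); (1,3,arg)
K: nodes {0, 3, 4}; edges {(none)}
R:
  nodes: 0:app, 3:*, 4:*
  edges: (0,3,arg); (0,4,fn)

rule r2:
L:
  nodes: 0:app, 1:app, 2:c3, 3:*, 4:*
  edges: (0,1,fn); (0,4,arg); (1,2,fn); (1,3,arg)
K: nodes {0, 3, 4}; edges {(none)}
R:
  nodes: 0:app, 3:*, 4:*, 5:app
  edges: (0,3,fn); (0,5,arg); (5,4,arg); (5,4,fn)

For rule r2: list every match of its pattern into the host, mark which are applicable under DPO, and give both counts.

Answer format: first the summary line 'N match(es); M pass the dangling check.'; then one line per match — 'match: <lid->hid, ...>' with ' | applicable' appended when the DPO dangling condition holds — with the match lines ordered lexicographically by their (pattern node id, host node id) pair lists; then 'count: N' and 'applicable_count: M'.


3 match(es); 1 pass the dangling check.
match: 0->8, 1->5, 2->1, 3->2, 4->7
match: 0->10, 1->5, 2->1, 3->2, 4->9
match: 0->16, 1->14, 2->11, 3->8, 4->15 | applicable
count: 3
applicable_count: 1


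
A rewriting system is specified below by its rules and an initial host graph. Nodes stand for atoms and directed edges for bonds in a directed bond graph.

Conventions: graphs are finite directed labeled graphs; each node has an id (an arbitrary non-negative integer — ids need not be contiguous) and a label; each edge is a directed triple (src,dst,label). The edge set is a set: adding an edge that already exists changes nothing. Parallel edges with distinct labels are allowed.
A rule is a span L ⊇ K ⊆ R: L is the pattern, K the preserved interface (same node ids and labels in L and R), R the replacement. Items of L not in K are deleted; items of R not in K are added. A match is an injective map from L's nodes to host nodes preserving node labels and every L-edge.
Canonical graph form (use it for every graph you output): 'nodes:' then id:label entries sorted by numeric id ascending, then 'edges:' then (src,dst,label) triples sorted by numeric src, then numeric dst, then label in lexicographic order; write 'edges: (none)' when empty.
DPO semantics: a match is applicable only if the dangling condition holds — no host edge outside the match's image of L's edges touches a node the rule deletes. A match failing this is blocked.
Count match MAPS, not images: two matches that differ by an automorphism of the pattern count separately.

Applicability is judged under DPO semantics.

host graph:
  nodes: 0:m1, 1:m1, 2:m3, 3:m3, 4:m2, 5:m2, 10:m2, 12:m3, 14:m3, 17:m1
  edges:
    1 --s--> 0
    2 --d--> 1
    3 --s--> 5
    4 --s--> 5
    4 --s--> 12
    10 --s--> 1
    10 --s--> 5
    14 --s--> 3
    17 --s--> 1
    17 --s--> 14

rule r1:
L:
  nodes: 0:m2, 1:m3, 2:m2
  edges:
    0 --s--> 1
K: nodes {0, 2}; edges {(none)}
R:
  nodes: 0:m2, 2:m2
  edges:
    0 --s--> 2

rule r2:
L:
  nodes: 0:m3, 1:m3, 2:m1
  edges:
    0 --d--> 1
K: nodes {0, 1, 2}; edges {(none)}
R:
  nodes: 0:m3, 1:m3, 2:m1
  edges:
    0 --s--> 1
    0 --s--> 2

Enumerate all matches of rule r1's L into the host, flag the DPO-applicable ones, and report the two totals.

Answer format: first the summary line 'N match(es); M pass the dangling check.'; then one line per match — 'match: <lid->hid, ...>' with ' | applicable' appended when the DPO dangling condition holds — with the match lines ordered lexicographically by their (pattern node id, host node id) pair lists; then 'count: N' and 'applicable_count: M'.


2 match(es); 2 pass the dangling check.
match: 0->4, 1->12, 2->5 | applicable
match: 0->4, 1->12, 2->10 | applicable
count: 2
applicable_count: 2


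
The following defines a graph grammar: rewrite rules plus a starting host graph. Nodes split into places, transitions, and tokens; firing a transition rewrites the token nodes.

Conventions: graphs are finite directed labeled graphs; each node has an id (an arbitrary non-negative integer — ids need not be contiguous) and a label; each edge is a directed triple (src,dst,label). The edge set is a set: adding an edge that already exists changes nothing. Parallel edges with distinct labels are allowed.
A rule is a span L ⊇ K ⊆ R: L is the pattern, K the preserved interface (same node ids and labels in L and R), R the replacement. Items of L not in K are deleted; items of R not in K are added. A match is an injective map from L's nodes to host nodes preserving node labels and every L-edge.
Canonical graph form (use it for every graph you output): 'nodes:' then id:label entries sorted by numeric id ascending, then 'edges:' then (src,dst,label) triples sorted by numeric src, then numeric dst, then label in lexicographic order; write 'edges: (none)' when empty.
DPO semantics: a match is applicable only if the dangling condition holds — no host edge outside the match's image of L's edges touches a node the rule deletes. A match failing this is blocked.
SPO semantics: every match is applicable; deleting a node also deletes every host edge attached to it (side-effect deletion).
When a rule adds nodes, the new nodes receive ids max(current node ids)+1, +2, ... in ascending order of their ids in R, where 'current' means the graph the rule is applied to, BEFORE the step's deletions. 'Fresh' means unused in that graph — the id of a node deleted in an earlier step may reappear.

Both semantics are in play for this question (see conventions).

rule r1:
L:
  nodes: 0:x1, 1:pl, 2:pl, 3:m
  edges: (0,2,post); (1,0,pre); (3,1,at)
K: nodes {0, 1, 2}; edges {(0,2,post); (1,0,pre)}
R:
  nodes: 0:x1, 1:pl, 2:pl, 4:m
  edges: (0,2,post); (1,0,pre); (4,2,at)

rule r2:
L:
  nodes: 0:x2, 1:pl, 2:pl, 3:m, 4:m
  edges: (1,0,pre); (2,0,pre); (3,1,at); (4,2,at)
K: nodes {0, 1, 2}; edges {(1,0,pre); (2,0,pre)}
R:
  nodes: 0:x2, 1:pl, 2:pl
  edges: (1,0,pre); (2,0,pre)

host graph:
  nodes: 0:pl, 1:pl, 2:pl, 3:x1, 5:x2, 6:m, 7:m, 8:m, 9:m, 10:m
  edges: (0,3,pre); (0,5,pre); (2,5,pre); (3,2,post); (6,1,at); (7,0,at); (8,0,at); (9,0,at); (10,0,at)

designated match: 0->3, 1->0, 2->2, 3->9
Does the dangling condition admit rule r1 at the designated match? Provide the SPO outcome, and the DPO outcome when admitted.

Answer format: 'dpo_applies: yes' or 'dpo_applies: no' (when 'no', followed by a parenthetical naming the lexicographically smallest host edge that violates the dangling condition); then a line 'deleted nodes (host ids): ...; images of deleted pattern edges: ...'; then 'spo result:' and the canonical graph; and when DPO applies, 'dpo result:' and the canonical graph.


dpo_applies: yes
deleted nodes (host ids): 9; images of deleted pattern edges: (9,0,at)
spo result:
nodes: 0:pl, 1:pl, 2:pl, 3:x1, 5:x2, 6:m, 7:m, 8:m, 10:m, 11:m
edges: (0,3,pre); (0,5,pre); (2,5,pre); (3,2,post); (6,1,at); (7,0,at); (8,0,at); (10,0,at); (11,2,at)
dpo result:
nodes: 0:pl, 1:pl, 2:pl, 3:x1, 5:x2, 6:m, 7:m, 8:m, 10:m, 11:m
edges: (0,3,pre); (0,5,pre); (2,5,pre); (3,2,post); (6,1,at); (7,0,at); (8,0,at); (10,0,at); (11,2,at)


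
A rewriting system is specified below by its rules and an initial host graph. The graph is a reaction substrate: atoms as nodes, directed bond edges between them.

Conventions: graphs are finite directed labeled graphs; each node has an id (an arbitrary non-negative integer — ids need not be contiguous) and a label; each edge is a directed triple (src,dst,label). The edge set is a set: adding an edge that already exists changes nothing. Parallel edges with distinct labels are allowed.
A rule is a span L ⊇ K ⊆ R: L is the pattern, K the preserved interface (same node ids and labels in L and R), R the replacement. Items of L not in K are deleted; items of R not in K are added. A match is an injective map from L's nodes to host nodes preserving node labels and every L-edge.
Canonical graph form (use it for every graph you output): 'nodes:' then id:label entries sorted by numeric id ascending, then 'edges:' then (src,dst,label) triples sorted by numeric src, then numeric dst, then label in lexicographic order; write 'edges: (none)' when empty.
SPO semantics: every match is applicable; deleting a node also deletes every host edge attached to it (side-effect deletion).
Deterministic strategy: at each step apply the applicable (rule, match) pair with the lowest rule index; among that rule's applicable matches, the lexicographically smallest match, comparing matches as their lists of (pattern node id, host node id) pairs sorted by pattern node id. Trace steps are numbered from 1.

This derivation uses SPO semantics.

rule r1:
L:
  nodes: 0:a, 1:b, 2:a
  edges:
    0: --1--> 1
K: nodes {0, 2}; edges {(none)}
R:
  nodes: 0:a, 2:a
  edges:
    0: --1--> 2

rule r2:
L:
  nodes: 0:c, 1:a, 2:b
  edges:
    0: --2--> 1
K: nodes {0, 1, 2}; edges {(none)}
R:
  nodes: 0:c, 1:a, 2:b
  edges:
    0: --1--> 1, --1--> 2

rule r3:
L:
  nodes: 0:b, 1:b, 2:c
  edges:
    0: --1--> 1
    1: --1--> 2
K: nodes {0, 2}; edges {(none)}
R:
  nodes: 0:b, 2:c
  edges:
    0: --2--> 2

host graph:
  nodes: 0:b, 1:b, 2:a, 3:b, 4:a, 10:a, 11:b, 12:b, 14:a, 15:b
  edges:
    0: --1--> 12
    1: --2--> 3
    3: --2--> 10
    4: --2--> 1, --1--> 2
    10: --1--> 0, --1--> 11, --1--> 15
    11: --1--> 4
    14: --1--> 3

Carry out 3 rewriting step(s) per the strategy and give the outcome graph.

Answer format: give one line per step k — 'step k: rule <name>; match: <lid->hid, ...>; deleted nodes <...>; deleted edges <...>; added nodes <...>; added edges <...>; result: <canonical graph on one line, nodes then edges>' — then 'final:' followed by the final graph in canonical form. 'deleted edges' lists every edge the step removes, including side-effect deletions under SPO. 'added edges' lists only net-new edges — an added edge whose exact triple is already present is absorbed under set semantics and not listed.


step 1: rule r1; match: 0->10, 1->0, 2->2; deleted nodes 0; deleted edges (0,12,1); (10,0,1); added nodes (none); added edges (10,2,1); result: nodes: 1:b, 2:a, 3:b, 4:a, 10:a, 11:b, 12:b, 14:a, 15:b edges: (1,3,2); (3,10,2); (4,1,2); (4,2,1); (10,2,1); (10,11,1); (10,15,1); (11,4,1); (14,3,1)
step 2: rule r1; match: 0->10, 1->11, 2->2; deleted nodes 11; deleted edges (10,11,1); (11,4,1); added nodes (none); added edges (none); result: nodes: 1:b, 2:a, 3:b, 4:a, 10:a, 12:b, 14:a, 15:b edges: (1,3,2); (3,10,2); (4,1,2); (4,2,1); (10,2,1); (10,15,1); (14,3,1)
step 3: rule r1; match: 0->10, 1->15, 2->2; deleted nodes 15; deleted edges (10,15,1); added nodes (none); added edges (none); result: nodes: 1:b, 2:a, 3:b, 4:a, 10:a, 12:b, 14:a edges: (1,3,2); (3,10,2); (4,1,2); (4,2,1); (10,2,1); (14,3,1)
final:
nodes: 1:b, 2:a, 3:b, 4:a, 10:a, 12:b, 14:a
edges: (1,3,2); (3,10,2); (4,1,2); (4,2,1); (10,2,1); (14,3,1)


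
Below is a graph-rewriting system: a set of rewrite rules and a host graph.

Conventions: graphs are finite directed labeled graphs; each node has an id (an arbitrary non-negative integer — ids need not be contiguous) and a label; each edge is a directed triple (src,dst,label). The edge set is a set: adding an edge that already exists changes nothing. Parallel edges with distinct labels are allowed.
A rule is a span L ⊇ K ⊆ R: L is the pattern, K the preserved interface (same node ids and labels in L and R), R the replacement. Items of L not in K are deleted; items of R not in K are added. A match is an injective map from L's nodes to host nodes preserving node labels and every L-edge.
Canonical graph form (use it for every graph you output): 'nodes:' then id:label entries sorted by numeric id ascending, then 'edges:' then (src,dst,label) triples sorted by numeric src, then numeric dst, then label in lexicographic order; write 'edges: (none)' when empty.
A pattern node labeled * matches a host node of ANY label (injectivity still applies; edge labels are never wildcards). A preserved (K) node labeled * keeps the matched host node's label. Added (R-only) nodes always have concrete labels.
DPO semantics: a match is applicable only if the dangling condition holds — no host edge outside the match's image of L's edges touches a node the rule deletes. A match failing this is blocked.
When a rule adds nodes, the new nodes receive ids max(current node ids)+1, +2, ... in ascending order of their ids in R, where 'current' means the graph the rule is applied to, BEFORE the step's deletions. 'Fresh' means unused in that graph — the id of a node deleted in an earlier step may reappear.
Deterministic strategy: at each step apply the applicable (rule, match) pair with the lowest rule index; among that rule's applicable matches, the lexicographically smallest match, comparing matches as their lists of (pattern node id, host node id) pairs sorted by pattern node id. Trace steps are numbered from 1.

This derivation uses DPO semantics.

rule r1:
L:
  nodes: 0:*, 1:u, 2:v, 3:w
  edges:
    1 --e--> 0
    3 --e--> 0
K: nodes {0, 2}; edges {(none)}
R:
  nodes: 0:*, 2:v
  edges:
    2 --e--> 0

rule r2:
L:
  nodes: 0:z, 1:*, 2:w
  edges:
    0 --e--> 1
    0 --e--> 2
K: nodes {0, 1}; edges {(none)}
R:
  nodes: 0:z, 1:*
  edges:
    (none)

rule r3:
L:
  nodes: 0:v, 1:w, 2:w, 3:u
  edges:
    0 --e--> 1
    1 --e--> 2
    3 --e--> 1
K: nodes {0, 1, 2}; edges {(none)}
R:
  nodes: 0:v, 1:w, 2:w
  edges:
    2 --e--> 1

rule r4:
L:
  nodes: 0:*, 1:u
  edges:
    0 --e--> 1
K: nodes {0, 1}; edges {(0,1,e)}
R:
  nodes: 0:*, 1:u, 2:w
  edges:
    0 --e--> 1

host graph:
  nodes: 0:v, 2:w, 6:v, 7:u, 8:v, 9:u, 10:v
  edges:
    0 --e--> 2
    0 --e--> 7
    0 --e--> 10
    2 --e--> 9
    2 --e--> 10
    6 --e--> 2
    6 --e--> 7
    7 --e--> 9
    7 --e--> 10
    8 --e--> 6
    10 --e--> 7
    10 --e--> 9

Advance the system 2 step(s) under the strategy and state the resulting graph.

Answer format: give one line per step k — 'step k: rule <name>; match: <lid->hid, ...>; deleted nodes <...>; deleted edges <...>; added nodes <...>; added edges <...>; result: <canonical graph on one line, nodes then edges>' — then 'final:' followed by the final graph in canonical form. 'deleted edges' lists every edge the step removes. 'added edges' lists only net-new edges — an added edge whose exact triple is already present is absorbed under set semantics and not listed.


step 1: rule r4; match: 0->0, 1->7; deleted nodes (none); deleted edges (none); added nodes 11; added edges (none); result: nodes: 0:v, 2:w, 6:v, 7:u, 8:v, 9:u, 10:v, 11:w edges: (0,2,e); (0,7,e); (0,10,e); (2,9,e); (2,10,e); (6,2,e); (6,7,e); (7,9,e); (7,10,e); (8,6,e); (10,7,e); (10,9,e)
step 2: rule r4; match: 0->0, 1->7; deleted nodes (none); deleted edges (none); added nodes 12; added edges (none); result: nodes: 0:v, 2:w, 6:v, 7:u, 8:v, 9:u, 10:v, 11:w, 12:w edges: (0,2,e); (0,7,e); (0,10,e); (2,9,e); (2,10,e); (6,2,e); (6,7,e); (7,9,e); (7,10,e); (8,6,e); (10,7,e); (10,9,e)
final:
nodes: 0:v, 2:w, 6:v, 7:u, 8:v, 9:u, 10:v, 11:w, 12:w
edges: (0,2,e); (0,7,e); (0,10,e); (2,9,e); (2,10,e); (6,2,e); (6,7,e); (7,9,e); (7,10,e); (8,6,e); (10,7,e); (10,9,e)


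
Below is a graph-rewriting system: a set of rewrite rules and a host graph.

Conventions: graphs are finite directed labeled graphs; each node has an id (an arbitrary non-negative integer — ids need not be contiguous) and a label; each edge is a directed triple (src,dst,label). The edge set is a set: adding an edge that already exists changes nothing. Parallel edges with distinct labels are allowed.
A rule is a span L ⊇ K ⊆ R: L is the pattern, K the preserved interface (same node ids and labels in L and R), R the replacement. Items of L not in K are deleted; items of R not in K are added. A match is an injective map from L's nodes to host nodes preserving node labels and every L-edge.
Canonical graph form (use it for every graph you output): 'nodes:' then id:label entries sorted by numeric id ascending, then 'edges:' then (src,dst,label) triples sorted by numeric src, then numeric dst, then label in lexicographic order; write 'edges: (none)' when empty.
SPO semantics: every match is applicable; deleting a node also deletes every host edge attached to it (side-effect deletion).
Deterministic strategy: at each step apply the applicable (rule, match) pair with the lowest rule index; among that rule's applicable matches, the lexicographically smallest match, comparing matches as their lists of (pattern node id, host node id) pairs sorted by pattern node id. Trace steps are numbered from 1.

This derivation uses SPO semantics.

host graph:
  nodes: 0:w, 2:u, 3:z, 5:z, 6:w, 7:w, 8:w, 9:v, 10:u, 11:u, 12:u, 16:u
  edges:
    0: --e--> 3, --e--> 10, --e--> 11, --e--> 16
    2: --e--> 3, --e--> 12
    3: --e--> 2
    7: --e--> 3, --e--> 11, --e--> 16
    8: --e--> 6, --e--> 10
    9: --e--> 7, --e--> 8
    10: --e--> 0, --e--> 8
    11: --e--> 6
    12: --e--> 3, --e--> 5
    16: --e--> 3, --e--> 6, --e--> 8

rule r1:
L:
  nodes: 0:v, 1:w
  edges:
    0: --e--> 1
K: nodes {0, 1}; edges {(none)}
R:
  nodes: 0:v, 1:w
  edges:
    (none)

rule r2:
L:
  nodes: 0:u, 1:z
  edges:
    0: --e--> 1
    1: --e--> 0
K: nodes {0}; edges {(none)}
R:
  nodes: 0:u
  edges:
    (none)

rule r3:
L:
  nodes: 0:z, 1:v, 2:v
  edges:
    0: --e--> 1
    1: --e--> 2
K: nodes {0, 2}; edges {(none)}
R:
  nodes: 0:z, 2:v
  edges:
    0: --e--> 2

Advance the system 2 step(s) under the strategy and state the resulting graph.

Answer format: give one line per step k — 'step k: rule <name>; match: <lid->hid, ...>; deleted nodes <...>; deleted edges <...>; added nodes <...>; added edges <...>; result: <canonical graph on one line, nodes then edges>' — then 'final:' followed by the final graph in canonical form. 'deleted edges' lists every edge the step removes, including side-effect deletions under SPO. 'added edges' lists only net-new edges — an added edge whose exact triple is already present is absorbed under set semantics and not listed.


step 1: rule r1; match: 0->9, 1->7; deleted nodes (none); deleted edges (9,7,e); added nodes (none); added edges (none); result: nodes: 0:w, 2:u, 3:z, 5:z, 6:w, 7:w, 8:w, 9:v, 10:u, 11:u, 12:u, 16:u edges: (0,3,e); (0,10,e); (0,11,e); (0,16,e); (2,3,e); (2,12,e); (3,2,e); (7,3,e); (7,11,e); (7,16,e); (8,6,e); (8,10,e); (9,8,e); (10,0,e); (10,8,e); (11,6,e); (12,3,e); (12,5,e); (16,3,e); (16,6,e); (16,8,e)
step 2: rule r1; match: 0->9, 1->8; deleted nodes (none); deleted edges (9,8,e); added nodes (none); added edges (none); result: nodes: 0:w, 2:u, 3:z, 5:z, 6:w, 7:w, 8:w, 9:v, 10:u, 11:u, 12:u, 16:u edges: (0,3,e); (0,10,e); (0,11,e); (0,16,e); (2,3,e); (2,12,e); (3,2,e); (7,3,e); (7,11,e); (7,16,e); (8,6,e); (8,10,e); (10,0,e); (10,8,e); (11,6,e); (12,3,e); (12,5,e); (16,3,e); (16,6,e); (16,8,e)
final:
nodes: 0:w, 2:u, 3:z, 5:z, 6:w, 7:w, 8:w, 9:v, 10:u, 11:u, 12:u, 16:u
edges: (0,3,e); (0,10,e); (0,11,e); (0,16,e); (2,3,e); (2,12,e); (3,2,e); (7,3,e); (7,11,e); (7,16,e); (8,6,e); (8,10,e); (10,0,e); (10,8,e); (11,6,e); (12,3,e); (12,5,e); (16,3,e); (16,6,e); (16,8,e)


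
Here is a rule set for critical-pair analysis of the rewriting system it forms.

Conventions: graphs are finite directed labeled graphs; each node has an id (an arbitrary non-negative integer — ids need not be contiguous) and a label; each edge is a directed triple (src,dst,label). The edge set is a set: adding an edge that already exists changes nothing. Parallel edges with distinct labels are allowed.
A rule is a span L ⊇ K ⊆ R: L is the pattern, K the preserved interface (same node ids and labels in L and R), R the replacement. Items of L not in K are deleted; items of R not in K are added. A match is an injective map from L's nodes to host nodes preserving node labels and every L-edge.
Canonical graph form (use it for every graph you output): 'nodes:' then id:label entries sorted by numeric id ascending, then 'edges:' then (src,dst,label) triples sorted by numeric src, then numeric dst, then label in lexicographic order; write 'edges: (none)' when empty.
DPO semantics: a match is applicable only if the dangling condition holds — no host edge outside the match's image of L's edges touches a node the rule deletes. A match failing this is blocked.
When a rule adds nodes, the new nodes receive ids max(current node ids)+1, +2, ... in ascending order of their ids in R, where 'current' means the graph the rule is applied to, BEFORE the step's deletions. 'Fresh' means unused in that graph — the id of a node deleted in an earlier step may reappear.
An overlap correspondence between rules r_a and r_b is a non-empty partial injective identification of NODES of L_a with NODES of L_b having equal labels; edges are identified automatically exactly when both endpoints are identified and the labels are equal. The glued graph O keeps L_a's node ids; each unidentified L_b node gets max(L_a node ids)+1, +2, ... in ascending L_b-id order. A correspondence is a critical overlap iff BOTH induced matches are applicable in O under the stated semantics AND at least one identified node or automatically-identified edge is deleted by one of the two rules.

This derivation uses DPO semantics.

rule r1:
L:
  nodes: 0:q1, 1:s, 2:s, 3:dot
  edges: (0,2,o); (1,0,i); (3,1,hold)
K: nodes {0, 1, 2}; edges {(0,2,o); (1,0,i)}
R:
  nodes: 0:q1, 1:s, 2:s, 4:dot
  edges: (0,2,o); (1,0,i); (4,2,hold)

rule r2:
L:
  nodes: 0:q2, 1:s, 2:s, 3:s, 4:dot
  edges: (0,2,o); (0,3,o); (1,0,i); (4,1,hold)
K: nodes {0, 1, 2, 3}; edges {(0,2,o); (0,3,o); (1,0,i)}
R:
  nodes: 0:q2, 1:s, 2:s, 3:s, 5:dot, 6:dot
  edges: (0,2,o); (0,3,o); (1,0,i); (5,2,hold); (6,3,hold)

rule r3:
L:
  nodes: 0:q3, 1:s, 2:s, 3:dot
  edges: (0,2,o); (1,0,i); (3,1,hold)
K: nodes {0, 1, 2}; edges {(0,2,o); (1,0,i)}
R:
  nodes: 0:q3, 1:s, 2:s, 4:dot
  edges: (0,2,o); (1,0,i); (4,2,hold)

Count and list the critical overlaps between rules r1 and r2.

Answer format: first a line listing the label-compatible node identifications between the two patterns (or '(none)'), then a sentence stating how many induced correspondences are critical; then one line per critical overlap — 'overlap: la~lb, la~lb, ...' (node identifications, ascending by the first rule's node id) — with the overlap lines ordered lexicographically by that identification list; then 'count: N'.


label-compatible node identifications between L(r1) and L(r2): 1~1, 1~2, 1~3, 2~1, 2~2, 2~3, 3~4
3 of the induced correspondences are critical overlaps of r1 and r2.
overlap: 1~1, 2~2, 3~4
overlap: 1~1, 2~3, 3~4
overlap: 1~1, 3~4
count: 3


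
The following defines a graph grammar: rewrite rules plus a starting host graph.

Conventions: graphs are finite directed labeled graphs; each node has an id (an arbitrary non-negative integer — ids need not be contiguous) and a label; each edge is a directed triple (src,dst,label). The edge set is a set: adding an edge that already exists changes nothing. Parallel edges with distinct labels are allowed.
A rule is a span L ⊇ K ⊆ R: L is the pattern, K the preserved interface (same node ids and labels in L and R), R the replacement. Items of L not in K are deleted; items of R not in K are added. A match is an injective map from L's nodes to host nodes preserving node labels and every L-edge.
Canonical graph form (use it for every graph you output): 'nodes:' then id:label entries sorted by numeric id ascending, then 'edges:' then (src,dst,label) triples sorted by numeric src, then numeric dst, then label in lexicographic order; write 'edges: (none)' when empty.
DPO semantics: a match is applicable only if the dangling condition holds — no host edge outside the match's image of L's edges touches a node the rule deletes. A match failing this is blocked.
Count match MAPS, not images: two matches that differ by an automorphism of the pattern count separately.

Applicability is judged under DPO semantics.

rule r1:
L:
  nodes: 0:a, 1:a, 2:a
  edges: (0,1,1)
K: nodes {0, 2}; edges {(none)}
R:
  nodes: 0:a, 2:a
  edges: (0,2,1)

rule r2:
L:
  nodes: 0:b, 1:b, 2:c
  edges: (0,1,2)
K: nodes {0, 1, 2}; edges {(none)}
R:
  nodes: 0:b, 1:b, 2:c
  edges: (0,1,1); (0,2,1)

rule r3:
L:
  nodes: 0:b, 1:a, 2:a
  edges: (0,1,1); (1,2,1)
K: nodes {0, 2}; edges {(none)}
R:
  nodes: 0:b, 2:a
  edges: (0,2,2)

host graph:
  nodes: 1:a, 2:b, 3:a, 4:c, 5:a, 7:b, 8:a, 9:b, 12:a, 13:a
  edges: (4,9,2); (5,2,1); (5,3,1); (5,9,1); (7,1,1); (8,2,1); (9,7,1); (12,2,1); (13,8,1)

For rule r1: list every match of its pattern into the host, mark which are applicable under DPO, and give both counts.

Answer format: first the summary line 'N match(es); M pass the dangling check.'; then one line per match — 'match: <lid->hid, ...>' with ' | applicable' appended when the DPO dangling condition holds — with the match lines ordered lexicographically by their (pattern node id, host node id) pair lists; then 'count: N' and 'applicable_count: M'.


8 match(es); 4 pass the dangling check.
match: 0->5, 1->3, 2->1 | applicable
match: 0->5, 1->3, 2->8 | applicable
match: 0->5, 1->3, 2->12 | applicable
match: 0->5, 1->3, 2->13 | applicable
match: 0->13, 1->8, 2->1
match: 0->13, 1->8, 2->3
match: 0->13, 1->8, 2->5
match: 0->13, 1->8, 2->12
count: 8
applicable_count: 4


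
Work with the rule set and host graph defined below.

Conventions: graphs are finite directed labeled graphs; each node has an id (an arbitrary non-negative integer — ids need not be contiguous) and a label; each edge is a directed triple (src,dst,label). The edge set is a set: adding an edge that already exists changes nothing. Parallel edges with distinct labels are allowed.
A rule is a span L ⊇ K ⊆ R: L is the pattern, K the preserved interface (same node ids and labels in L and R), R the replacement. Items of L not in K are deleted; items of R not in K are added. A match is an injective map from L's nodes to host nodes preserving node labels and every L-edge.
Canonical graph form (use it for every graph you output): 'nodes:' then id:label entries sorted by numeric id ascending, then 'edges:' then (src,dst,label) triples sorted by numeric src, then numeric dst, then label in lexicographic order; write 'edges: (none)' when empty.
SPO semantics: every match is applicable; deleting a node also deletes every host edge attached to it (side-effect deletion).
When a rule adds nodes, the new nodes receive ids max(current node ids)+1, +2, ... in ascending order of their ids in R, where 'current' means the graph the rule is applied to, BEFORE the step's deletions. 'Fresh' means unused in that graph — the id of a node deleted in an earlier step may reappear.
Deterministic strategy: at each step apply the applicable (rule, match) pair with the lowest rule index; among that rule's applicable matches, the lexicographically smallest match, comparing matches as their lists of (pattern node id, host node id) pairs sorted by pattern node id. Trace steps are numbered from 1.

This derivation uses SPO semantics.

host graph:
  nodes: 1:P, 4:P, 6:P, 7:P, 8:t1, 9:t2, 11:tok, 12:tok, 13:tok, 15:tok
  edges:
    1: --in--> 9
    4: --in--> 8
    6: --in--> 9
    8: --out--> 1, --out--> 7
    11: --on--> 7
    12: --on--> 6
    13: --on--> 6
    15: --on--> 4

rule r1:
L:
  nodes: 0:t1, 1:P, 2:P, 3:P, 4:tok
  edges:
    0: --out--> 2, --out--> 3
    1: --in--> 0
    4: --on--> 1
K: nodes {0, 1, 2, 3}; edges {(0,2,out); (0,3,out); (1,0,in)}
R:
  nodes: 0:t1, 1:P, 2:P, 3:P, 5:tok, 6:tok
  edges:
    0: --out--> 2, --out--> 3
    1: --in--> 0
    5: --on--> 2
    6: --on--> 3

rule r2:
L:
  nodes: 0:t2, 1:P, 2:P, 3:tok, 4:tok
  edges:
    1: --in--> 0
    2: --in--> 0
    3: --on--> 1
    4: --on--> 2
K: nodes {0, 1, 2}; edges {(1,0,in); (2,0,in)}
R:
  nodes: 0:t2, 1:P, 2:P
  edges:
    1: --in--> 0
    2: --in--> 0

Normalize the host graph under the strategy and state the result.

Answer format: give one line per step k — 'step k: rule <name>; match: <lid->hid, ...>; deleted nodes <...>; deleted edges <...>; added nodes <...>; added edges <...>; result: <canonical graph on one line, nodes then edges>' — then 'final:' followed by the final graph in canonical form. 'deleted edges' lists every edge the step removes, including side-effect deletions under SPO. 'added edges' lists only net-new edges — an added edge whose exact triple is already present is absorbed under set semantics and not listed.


step 1: rule r1; match: 0->8, 1->4, 2->1, 3->7, 4->15; deleted nodes 15; deleted edges (15,4,on); added nodes 16, 17; added edges (16,1,on); (17,7,on); result: nodes: 1:P, 4:P, 6:P, 7:P, 8:t1, 9:t2, 11:tok, 12:tok, 13:tok, 16:tok, 17:tok edges: (1,9,in); (4,8,in); (6,9,in); (8,1,out); (8,7,out); (11,7,on); (12,6,on); (13,6,on); (16,1,on); (17,7,on)
step 2: rule r2; match: 0->9, 1->1, 2->6, 3->16, 4->12; deleted nodes 12, 16; deleted edges (12,6,on); (16,1,on); added nodes (none); added edges (none); result: nodes: 1:P, 4:P, 6:P, 7:P, 8:t1, 9:t2, 11:tok, 13:tok, 17:tok edges: (1,9,in); (4,8,in); (6,9,in); (8,1,out); (8,7,out); (11,7,on); (13,6,on); (17,7,on)
final:
nodes: 1:P, 4:P, 6:P, 7:P, 8:t1, 9:t2, 11:tok, 13:tok, 17:tok
edges: (1,9,in); (4,8,in); (6,9,in); (8,1,out); (8,7,out); (11,7,on); (13,6,on); (17,7,on)


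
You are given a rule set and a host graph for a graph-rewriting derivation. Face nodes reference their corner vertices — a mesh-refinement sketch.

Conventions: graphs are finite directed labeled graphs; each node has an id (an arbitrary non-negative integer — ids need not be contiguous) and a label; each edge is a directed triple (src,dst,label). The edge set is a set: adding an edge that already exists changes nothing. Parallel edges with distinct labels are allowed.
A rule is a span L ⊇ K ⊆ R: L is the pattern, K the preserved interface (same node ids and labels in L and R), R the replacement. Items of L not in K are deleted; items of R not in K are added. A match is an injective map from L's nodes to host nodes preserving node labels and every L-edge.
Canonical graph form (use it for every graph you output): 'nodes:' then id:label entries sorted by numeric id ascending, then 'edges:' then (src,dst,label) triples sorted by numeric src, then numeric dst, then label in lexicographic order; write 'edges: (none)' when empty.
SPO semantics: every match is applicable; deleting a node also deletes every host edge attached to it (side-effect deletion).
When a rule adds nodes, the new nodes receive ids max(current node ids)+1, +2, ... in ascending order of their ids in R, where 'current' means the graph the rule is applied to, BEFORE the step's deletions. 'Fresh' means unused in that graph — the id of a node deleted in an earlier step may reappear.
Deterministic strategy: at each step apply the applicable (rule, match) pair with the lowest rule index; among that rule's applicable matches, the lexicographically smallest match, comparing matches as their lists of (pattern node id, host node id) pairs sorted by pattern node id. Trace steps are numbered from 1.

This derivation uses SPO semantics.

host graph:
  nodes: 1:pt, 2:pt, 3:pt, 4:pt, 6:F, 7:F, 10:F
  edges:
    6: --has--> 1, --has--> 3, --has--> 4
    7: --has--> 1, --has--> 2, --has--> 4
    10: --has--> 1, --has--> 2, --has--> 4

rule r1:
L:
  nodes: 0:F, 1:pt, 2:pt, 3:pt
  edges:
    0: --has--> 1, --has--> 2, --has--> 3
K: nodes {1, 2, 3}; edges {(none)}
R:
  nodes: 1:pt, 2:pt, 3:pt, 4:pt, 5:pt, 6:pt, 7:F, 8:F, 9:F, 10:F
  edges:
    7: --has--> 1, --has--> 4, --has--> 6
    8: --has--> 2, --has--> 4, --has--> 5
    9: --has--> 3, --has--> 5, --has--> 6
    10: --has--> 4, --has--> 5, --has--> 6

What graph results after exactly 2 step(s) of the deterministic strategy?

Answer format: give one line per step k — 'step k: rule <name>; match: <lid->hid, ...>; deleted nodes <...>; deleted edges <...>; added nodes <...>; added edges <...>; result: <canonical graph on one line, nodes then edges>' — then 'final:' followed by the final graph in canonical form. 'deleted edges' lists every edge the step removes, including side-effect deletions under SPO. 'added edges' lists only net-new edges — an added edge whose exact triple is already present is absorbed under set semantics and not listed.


step 1: rule r1; match: 0->6, 1->1, 2->3, 3->4; deleted nodes 6; deleted edges (6,1,has); (6,3,has); (6,4,has); added nodes 11, 12, 13, 14, 15, 16, 17; added edges (14,1,has); (14,11,has); (14,13,has); (15,3,has); (15,11,has); (15,12,has); (16,4,has); (16,12,has); (16,13,has); (17,11,has); (17,12,has); (17,13,has); result: nodes: 1:pt, 2:pt, 3:pt, 4:pt, 7:F, 10:F, 11:pt, 12:pt, 13:pt, 14:F, 15:F, 16:F, 17:F edges: (7,1,has); (7,2,has); (7,4,has); (10,1,has); (10,2,has); (10,4,has); (14,1,has); (14,11,has); (14,13,has); (15,3,has); (15,11,has); (15,12,has); (16,4,has); (16,12,has); (16,13,has); (17,11,has); (17,12,has); (17,13,has)
step 2: rule r1; match: 0->7, 1->1, 2->2, 3->4; deleted nodes 7; deleted edges (7,1,has); (7,2,has); (7,4,has); added nodes 18, 19, 20, 21, 22, 23, 24; added edges (21,1,has); (21,18,has); (21,20,has); (22,2,has); (22,18,has); (22,19,has); (23,4,has); (23,19,has); (23,20,has); (24,18,has); (24,19,has); (24,20,has); result: nodes: 1:pt, 2:pt, 3:pt, 4:pt, 10:F, 11:pt, 12:pt, 13:pt, 14:F, 15:F, 16:F, 17:F, 18:pt, 19:pt, 20:pt, 21:F, 22:F, 23:F, 24:F edges: (10,1,has); (10,2,has); (10,4,has); (14,1,has); (14,11,has); (14,13,has); (15,3,has); (15,11,has); (15,12,has); (16,4,has); (16,12,has); (16,13,has); (17,11,has); (17,12,has); (17,13,has); (21,1,has); (21,18,has); (21,20,has); (22,2,has); (22,18,has); (22,19,has); (23,4,has); (23,19,has); (23,20,has); (24,18,has); (24,19,has); (24,20,has)
final:
nodes: 1:pt, 2:pt, 3:pt, 4:pt, 10:F, 11:pt, 12:pt, 13:pt, 14:F, 15:F, 16:F, 17:F, 18:pt, 19:pt, 20:pt, 21:F, 22:F, 23:F, 24:F
edges: (10,1,has); (10,2,has); (10,4,has); (14,1,has); (14,11,has); (14,13,has); (15,3,has); (15,11,has); (15,12,has); (16,4,has); (16,12,has); (16,13,has); (17,11,has); (17,12,has); (17,13,has); (21,1,has); (21,18,has); (21,20,has); (22,2,has); (22,18,has); (22,19,has); (23,4,has); (23,19,has); (23,20,has); (24,18,has); (24,19,has); (24,20,has)


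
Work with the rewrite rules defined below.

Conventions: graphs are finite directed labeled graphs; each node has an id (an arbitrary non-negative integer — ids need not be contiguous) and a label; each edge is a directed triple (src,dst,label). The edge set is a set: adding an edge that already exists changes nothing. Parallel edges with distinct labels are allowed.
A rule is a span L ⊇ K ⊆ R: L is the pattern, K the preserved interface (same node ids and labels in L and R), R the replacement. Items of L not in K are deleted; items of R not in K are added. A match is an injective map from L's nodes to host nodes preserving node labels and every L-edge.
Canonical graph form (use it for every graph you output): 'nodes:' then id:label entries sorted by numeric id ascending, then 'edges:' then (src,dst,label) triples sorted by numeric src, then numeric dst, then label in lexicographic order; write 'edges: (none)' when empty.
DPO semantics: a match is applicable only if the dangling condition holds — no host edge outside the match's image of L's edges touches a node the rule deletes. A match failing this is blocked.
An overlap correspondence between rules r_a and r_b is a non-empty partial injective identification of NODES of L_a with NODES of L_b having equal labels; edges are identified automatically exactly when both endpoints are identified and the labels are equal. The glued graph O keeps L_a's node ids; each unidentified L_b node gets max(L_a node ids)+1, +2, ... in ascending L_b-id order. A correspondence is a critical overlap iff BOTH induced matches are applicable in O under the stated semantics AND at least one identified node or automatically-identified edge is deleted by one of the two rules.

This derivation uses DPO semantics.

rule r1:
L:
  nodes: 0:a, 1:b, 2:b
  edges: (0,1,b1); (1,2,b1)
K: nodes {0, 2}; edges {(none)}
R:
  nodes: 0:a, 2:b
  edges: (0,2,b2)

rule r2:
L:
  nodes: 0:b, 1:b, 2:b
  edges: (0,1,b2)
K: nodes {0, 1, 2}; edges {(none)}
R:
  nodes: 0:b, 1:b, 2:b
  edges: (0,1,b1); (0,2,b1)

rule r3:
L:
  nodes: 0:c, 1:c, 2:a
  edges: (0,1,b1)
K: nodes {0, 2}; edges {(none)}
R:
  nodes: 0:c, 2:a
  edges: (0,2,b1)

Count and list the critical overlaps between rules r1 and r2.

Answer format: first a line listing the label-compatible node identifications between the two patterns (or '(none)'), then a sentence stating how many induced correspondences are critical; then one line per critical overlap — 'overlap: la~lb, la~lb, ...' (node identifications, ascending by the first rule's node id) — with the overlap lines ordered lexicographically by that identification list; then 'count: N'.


label-compatible node identifications between L(r1) and L(r2): 1~0, 1~1, 1~2, 2~0, 2~1, 2~2
3 of the induced correspondences are critical overlaps of r1 and r2.
overlap: 1~2
overlap: 1~2, 2~0
overlap: 1~2, 2~1
count: 3


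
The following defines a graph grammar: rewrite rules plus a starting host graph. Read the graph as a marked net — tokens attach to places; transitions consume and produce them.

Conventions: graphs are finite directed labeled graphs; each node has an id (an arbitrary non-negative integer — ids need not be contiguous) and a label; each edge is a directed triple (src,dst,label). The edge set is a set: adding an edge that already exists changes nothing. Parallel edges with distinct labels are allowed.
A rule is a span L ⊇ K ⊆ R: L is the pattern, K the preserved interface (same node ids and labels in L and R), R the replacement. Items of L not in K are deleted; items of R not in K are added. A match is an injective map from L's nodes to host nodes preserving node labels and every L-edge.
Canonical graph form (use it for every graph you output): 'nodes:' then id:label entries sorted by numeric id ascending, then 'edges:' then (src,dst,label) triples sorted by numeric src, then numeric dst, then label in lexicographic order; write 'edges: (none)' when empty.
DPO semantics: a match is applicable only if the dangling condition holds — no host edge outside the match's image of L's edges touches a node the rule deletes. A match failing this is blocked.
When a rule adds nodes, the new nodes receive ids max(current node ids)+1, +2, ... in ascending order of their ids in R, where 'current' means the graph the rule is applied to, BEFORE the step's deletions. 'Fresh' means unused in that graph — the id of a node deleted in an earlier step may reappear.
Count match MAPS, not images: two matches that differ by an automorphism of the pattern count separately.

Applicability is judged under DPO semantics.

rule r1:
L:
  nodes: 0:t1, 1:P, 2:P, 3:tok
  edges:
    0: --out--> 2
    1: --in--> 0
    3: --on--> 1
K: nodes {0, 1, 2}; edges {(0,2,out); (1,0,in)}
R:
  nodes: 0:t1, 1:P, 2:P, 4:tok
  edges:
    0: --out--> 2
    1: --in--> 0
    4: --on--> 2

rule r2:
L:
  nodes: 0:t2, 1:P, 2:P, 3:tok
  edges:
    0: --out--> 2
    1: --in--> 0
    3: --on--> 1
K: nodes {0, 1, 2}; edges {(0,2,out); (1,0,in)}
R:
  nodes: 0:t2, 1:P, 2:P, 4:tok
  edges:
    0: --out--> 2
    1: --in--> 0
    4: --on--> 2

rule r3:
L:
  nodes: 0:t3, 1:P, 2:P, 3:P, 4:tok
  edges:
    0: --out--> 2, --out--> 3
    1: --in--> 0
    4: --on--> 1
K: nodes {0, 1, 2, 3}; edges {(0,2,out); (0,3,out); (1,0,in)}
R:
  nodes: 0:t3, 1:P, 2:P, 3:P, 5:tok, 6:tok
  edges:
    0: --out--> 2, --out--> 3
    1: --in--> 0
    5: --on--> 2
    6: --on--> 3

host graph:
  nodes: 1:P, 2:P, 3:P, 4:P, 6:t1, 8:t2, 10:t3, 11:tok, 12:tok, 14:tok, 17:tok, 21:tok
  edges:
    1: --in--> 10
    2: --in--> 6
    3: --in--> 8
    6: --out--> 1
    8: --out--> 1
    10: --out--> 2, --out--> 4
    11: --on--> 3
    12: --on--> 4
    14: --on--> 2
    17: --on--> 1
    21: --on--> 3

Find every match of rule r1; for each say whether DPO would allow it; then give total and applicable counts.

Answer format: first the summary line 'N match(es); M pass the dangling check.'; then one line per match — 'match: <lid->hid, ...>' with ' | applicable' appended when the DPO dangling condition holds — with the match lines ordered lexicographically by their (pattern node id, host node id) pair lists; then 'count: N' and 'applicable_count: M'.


1 match(es); 1 pass the dangling check.
match: 0->6, 1->2, 2->1, 3->14 | applicable
count: 1
applicable_count: 1
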